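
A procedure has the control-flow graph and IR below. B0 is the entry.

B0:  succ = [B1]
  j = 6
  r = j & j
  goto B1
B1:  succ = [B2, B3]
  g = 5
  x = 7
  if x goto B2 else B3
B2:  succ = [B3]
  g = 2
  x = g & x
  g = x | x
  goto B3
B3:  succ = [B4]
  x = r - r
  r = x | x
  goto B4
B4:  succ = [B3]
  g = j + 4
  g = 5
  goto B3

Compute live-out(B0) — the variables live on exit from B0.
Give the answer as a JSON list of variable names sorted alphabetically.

Per-block:
  B0: {j,r} / ∅
  B1: {g,x} / ∅
  B2: {g,x} / {x}
  B3: {r,x} / {r}
  B4: {g} / {j}

Liveness:
  B0 li=∅ lo={j,r}
  B1 li={j,r} lo={j,r,x}
  B2 li={j,r,x} lo={j,r}
  B3 li={j,r} lo={j,r}
  B4 li={j,r} lo={j,r}

live-out(B0) = ["j", "r"]

Answer: ["j", "r"]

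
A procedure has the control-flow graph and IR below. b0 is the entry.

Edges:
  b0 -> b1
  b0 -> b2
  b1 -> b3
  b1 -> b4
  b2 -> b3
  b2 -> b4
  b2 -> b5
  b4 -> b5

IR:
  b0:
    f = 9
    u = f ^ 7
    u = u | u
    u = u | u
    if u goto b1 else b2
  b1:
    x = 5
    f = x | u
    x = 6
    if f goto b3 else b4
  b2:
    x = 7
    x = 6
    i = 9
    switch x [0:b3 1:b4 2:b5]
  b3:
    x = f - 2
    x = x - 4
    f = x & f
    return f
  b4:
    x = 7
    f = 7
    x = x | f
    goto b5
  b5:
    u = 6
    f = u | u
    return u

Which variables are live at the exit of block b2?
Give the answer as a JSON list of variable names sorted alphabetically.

Answer: ["f"]

Analysis:
Block summaries:
  b0: {f,u} / ∅
  b1: {f,x} / {u}
  b2: {i,x} / ∅
  b3: {f,x} / {f}
  b4: {f,x} / ∅
  b5: {f,u} / ∅

Backward fixpoint:
  b0 li=∅ lo={f,u}
  b1 li={u} lo={f}
  b2 li={f} lo={f}
  b3 li={f} lo=∅
  b4 li=∅ lo=∅
  b5 li=∅ lo=∅

live-out(b2) = ["f"]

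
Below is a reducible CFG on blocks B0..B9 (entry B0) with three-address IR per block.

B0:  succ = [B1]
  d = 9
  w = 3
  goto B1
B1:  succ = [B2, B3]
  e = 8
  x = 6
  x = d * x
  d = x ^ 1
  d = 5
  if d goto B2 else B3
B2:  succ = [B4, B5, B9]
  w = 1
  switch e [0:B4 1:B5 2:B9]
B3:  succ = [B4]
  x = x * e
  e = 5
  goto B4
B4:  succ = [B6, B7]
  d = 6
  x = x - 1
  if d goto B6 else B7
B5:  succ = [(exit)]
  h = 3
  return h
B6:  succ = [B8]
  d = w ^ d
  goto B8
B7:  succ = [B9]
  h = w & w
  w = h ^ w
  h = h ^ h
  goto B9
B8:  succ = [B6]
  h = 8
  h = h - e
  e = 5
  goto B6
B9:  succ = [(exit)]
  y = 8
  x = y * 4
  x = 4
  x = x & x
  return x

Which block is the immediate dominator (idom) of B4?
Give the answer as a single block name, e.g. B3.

Answer: B1

Derivation:
idom tree: B1←B0 B2←B1 B3←B1 B4←B1 B5←B2 B6←B4 B7←B4 B8←B6 B9←B1
Dom at joins:
  B4: preds {B2,B3}: {B0,B1,B2} ∩ {B0,B1,B3} = {B0,B1}; idom=B1
  B6: preds {B4,B8}: {B0,B1,B4} ∩ {B0,B1,B4,B6,B8} = {B0,B1,B4}; idom=B4
  B9: preds {B2,B7}: {B0,B1,B2} ∩ {B0,B1,B4,B7} = {B0,B1}; idom=B1

idom(B4) = B1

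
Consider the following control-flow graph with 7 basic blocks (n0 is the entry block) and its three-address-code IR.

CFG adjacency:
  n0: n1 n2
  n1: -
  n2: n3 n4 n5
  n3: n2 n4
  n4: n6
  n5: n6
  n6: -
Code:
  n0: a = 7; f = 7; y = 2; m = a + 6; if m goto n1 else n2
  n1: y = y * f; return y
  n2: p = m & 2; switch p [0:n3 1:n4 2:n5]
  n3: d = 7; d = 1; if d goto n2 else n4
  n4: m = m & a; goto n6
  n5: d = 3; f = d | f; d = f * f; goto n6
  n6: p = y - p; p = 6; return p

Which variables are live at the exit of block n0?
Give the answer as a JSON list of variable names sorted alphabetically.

Answer: ["a", "f", "m", "y"]

Analysis:
Block summaries:
  n0: def={a,f,m,y} ue=∅
  n1: def={y} ue={f,y}
  n2: def={p} ue={m}
  n3: def={d} ue=∅
  n4: def={m} ue={a,m}
  n5: def={d,f} ue={f}
  n6: def={p} ue={p,y}

Liveness:
  n0 li=∅ lo={a,f,m,y}
  n1 li={f,y} lo=∅
  n2 li={a,f,m,y} lo={a,f,m,p,y}
  n3 li={a,f,m,p,y} lo={a,f,m,p,y}
  n4 li={a,m,p,y} lo={p,y}
  n5 li={f,p,y} lo={p,y}
  n6 li={p,y} lo=∅

live-out(n0) = ["a", "f", "m", "y"]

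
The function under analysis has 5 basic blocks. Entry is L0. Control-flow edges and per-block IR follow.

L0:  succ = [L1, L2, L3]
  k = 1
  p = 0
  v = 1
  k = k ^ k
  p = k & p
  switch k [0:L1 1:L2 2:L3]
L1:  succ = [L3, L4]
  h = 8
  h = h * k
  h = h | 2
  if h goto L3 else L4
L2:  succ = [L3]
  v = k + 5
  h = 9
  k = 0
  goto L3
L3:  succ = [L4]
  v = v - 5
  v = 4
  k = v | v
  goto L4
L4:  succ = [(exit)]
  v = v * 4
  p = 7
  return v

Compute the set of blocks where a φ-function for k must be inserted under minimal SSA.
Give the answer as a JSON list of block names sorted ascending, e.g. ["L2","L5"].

idom tree: L1←L0 L2←L0 L3←L0 L4←L0
Dom at joins:
  L3: preds {L0,L1,L2}: {L0} ∩ {L0,L1} ∩ {L0,L2} = {L0}; idom=L0
  L4: preds {L1,L3}: {L0,L1} ∩ {L0,L3} = {L0}; idom=L0

DF derivation:
  join L3 pred L0: · stop@L0
  join L3 pred L1: L1 stop@L0
  join L3 pred L2: L2 stop@L0
  join L4 pred L1: L1 stop@L0
  join L4 pred L3: L3 stop@L0
  L0: DF=∅
  L1: DF={L3,L4}
  L2: DF={L3}
  L3: DF={L4}
  L4: DF=∅

φ for k: defs {L0,L2,L3}
  DF⁺ = {L3,L4}

Answer: ["L3", "L4"]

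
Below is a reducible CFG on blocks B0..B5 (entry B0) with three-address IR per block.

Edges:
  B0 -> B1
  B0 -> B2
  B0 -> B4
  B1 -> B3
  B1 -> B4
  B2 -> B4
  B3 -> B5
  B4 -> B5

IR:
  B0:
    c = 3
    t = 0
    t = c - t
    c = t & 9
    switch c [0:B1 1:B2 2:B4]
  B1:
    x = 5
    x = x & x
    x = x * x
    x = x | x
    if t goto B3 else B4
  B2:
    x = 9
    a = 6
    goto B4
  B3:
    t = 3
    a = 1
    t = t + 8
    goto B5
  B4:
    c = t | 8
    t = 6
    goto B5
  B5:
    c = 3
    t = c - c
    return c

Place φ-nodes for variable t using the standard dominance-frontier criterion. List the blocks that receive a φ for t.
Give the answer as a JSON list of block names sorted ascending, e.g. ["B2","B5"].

Answer: ["B5"]

Derivation:
idom tree: B1←B0 B2←B0 B3←B1 B4←B0 B5←B0
Dom at joins:
  B4: preds {B0,B1,B2}: {B0} ∩ {B0,B1} ∩ {B0,B2} = {B0}; idom=B0
  B5: preds {B3,B4}: {B0,B1,B3} ∩ {B0,B4} = {B0}; idom=B0

DF walk-up:
  join B4 pred B0: · stop@B0
  join B4 pred B1: B1 stop@B0
  join B4 pred B2: B2 stop@B0
  join B5 pred B3: B3→B1 stop@B0
  join B5 pred B4: B4 stop@B0
  B0: DF=∅
  B1: DF={B4,B5}
  B2: DF={B4}
  B3: DF={B5}
  B4: DF={B5}
  B5: DF=∅

φ for t: defs {B0,B3,B4,B5}
  DF⁺ = {B5}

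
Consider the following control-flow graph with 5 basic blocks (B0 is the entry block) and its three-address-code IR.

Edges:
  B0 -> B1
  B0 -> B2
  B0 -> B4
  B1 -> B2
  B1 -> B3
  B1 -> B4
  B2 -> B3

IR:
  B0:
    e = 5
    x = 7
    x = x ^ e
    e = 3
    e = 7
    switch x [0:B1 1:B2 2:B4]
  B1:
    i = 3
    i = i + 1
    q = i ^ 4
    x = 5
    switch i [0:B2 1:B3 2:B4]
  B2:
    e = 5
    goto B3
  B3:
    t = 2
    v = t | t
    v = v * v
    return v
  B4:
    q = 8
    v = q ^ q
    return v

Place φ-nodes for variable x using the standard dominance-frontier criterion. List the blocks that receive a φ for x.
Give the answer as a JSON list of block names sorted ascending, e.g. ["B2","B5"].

Answer: ["B2", "B3", "B4"]

Analysis:
idom tree: B1←B0 B2←B0 B3←B0 B4←B0
Join-block Dom:
  B2: preds {B0,B1}: {B0} ∩ {B0,B1} = {B0}; idom=B0
  B3: preds {B1,B2}: {B0,B1} ∩ {B0,B2} = {B0}; idom=B0
  B4: preds {B0,B1}: {B0} ∩ {B0,B1} = {B0}; idom=B0

DF derivation:
  B2←B0: walk · to B0
  B2←B1: walk B1 to B0
  B3←B1: walk B1 to B0
  B3←B2: walk B2 to B0
  B4←B0: walk · to B0
  B4←B1: walk B1 to B0
  B0: DF=∅
  B1: DF={B2,B3,B4}
  B2: DF={B3}
  B3: DF=∅
  B4: DF=∅

φ for x: defs {B0,B1}
  DF⁺ = {B2,B3,B4}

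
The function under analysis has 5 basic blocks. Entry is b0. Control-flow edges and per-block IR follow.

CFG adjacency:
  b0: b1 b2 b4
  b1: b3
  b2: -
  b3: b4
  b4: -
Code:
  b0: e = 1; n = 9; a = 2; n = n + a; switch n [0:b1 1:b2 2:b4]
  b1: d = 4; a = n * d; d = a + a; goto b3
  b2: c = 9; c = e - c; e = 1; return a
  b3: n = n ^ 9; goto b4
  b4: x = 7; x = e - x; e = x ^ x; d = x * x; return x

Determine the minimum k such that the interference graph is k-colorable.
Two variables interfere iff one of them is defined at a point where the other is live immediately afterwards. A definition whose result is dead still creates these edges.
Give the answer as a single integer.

Per-block:
  b0: {a,e,n} / ∅
  b1: {a,d} / {n}
  b2: {c,e} / {a,e}
  b3: {n} / {n}
  b4: {d,e,x} / {e}

Backward fixpoint:
  live b0: ∅→{a,e,n}
  live b1: {e,n}→{e,n}
  live b2: {a,e}→∅
  live b3: {e,n}→{e}
  live b4: {e}→∅

Conflict graph:
  a — {c,e,n}
  c — {a,e}
  d — {e,n,x}
  e — {a,c,d,n,x}
  n — {a,d,e}
  x — {d,e}

Chromatic number:
  lower bound: {a,c,e} mutually conflict ⇒ χ ≥ 3
  assign a→c1 c→c2 d→c1 e→c0 n→c2 x→c2 — no edge inside a register ⇒ χ ≤ 3
  χ = 3

Answer: 3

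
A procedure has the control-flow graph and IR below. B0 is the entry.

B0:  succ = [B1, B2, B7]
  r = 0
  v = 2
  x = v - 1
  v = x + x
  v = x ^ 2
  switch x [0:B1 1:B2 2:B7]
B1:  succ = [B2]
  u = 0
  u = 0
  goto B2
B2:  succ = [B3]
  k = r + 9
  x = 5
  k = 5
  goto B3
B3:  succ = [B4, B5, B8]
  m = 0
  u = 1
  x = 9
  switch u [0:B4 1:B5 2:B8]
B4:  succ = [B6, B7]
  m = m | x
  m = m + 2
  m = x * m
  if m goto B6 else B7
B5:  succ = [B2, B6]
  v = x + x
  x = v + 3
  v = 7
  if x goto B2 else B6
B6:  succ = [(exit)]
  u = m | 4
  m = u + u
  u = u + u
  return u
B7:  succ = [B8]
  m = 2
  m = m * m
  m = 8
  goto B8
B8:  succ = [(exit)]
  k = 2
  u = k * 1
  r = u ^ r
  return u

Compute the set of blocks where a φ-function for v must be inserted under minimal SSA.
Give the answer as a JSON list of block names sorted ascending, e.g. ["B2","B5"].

idom tree: B1←B0 B2←B0 B3←B2 B4←B3 B5←B3 B6←B3 B7←B0 B8←B0
Join-block Dom:
  B2: preds {B0,B1,B5}: {B0} ∩ {B0,B1} ∩ {B0,B2,B3,B5} = {B0}; idom=B0
  B6: preds {B4,B5}: {B0,B2,B3,B4} ∩ {B0,B2,B3,B5} = {B0,B2,B3}; idom=B3
  B7: preds {B0,B4}: {B0} ∩ {B0,B2,B3,B4} = {B0}; idom=B0
  B8: preds {B3,B7}: {B0,B2,B3} ∩ {B0,B7} = {B0}; idom=B0

Frontier:
  join B2 pred B0: · stop@B0
  join B2 pred B1: B1 stop@B0
  join B2 pred B5: B5→B3→B2 stop@B0
  join B6 pred B4: B4 stop@B3
  join B6 pred B5: B5 stop@B3
  join B7 pred B0: · stop@B0
  join B7 pred B4: B4→B3→B2 stop@B0
  join B8 pred B3: B3→B2 stop@B0
  join B8 pred B7: B7 stop@B0
  DF(B0)=∅
  DF(B1)={B2}
  DF(B2)={B2,B7,B8}
  DF(B3)={B2,B7,B8}
  DF(B4)={B6,B7}
  DF(B5)={B2,B6}
  DF(B6)=∅
  DF(B7)={B8}
  DF(B8)=∅

φ for v: defs {B0,B5}
  DF⁺ = {B2,B6,B7,B8}

Answer: ["B2", "B6", "B7", "B8"]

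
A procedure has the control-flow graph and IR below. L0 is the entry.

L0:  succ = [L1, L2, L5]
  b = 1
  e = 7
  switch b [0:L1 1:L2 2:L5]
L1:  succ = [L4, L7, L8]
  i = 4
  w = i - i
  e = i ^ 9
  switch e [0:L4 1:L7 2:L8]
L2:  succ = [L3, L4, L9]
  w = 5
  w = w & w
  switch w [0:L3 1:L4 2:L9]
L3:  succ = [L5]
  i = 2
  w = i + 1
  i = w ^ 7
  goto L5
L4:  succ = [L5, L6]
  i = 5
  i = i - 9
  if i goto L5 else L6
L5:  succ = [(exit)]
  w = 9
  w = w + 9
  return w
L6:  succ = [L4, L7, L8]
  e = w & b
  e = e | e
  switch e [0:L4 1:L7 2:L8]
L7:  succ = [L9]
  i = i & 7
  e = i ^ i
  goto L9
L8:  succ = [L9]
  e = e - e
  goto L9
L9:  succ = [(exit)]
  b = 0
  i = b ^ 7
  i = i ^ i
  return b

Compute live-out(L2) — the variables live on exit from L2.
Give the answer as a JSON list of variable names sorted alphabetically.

Answer: ["b", "w"]

Analysis:
Block summaries:
  L0: def={b,e} ue=∅
  L1: def={e,i,w} ue=∅
  L2: def={w} ue=∅
  L3: def={i,w} ue=∅
  L4: def={i} ue=∅
  L5: def={w} ue=∅
  L6: def={e} ue={b,w}
  L7: def={e,i} ue={i}
  L8: def={e} ue={e}
  L9: def={b,i} ue=∅

Backward fixpoint:
  L0 li=∅ lo={b}
  L1 li={b} lo={b,e,i,w}
  L2 li={b} lo={b,w}
  L3 li=∅ lo=∅
  L4 li={b,w} lo={b,i,w}
  L5 li=∅ lo=∅
  L6 li={b,i,w} lo={b,e,i,w}
  L7 li={i} lo=∅
  L8 li={e} lo=∅
  L9 li=∅ lo=∅

live-out(L2) = ["b", "w"]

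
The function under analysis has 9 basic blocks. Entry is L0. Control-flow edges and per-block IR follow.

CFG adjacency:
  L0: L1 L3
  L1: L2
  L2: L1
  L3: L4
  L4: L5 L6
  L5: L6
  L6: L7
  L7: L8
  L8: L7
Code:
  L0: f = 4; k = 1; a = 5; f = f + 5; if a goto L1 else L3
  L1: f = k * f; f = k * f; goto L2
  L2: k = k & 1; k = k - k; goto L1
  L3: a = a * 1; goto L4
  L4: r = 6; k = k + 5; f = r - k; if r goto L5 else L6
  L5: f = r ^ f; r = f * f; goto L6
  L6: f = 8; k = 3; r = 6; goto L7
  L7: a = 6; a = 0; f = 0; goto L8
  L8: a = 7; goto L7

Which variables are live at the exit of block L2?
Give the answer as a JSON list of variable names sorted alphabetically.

Block summaries:
  L0: {a,f,k} / ∅
  L1: {f} / {f,k}
  L2: {k} / {k}
  L3: {a} / {a}
  L4: {f,k,r} / {k}
  L5: {f,r} / {f,r}
  L6: {f,k,r} / ∅
  L7: {a,f} / ∅
  L8: {a} / ∅

Live sets:
  live L0: ∅→{a,f,k}
  live L1: {f,k}→{f,k}
  live L2: {f,k}→{f,k}
  live L3: {a,k}→{k}
  live L4: {k}→{f,r}
  live L5: {f,r}→∅
  live L6: ∅→∅
  live L7: ∅→∅
  live L8: ∅→∅

live-out(L2) = ["f", "k"]

Answer: ["f", "k"]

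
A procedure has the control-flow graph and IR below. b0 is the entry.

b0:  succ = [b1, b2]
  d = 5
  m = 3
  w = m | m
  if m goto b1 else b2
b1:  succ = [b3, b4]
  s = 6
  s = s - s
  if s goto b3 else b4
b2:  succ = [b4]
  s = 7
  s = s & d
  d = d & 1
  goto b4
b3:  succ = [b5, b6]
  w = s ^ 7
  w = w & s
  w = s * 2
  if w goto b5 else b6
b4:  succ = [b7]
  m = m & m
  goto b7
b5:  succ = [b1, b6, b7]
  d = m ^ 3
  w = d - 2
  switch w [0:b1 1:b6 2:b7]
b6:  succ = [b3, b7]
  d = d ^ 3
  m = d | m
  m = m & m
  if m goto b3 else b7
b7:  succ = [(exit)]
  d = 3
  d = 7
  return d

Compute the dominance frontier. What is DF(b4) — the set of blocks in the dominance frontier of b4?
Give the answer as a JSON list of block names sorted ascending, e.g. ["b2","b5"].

Answer: ["b7"]

Analysis:
idom tree: b1←b0 b2←b0 b3←b1 b4←b0 b5←b3 b6←b3 b7←b0
Join-block Dom:
  b1: preds {b0,b5}: {b0} ∩ {b0,b1,b3,b5} = {b0}; idom=b0
  b3: preds {b1,b6}: {b0,b1} ∩ {b0,b1,b3,b6} = {b0,b1}; idom=b1
  b4: preds {b1,b2}: {b0,b1} ∩ {b0,b2} = {b0}; idom=b0
  b6: preds {b3,b5}: {b0,b1,b3} ∩ {b0,b1,b3,b5} = {b0,b1,b3}; idom=b3
  b7: preds {b4,b5,b6}: {b0,b4} ∩ {b0,b1,b3,b5} ∩ {b0,b1,b3,b6} = {b0}; idom=b0

DF derivation:
  join b1 pred b0: · stop@b0
  join b1 pred b5: b5→b3→b1 stop@b0
  join b3 pred b1: · stop@b1
  join b3 pred b6: b6→b3 stop@b1
  join b4 pred b1: b1 stop@b0
  join b4 pred b2: b2 stop@b0
  join b6 pred b3: · stop@b3
  join b6 pred b5: b5 stop@b3
  join b7 pred b4: b4 stop@b0
  join b7 pred b5: b5→b3→b1 stop@b0
  join b7 pred b6: b6→b3→b1 stop@b0
  b0 → ∅
  b1 → {b1,b4,b7}
  b2 → {b4}
  b3 → {b1,b3,b7}
  b4 → {b7}
  b5 → {b1,b6,b7}
  b6 → {b3,b7}
  b7 → ∅

DF(b4) = ["b7"]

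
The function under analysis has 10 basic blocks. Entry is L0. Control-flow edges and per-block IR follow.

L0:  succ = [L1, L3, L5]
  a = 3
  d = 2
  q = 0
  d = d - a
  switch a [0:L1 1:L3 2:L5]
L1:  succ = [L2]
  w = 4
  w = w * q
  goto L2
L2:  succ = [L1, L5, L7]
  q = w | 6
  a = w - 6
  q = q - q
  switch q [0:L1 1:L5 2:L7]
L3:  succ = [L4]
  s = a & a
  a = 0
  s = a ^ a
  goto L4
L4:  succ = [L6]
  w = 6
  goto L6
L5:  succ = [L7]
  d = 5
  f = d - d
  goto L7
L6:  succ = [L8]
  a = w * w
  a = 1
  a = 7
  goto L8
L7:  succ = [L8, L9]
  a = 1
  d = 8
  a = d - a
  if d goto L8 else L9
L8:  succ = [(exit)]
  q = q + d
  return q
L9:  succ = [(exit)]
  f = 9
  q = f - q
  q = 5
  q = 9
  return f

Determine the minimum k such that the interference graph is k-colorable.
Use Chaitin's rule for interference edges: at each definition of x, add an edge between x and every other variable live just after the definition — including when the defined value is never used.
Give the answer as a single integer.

Answer: 3

Working:
Per-block:
  L0: def={a,d,q} ue=∅
  L1: def={w} ue={q}
  L2: def={a,q} ue={w}
  L3: def={a,s} ue={a}
  L4: def={w} ue=∅
  L5: def={d,f} ue=∅
  L6: def={a} ue={w}
  L7: def={a,d} ue=∅
  L8: def={q} ue={d,q}
  L9: def={f,q} ue={q}

Backward fixpoint:
  L0: in=∅ out={a,d,q}
  L1: in={q} out={w}
  L2: in={w} out={q}
  L3: in={a,d,q} out={d,q}
  L4: in={d,q} out={d,q,w}
  L5: in={q} out={q}
  L6: in={d,q,w} out={d,q}
  L7: in={q} out={d,q}
  L8: in={d,q} out=∅
  L9: in={q} out=∅

Interference:
  a — {d,q}
  d — {a,q,s,w}
  f — {q}
  q — {a,d,f,s,w}
  s — {d,q}
  w — {d,q}

Chromatic number:
  lower bound: {a,d,q} mutually conflict ⇒ χ ≥ 3
  3-colouring: R0={q}  R1={d,f}  R2={a,s,w}
  χ = 3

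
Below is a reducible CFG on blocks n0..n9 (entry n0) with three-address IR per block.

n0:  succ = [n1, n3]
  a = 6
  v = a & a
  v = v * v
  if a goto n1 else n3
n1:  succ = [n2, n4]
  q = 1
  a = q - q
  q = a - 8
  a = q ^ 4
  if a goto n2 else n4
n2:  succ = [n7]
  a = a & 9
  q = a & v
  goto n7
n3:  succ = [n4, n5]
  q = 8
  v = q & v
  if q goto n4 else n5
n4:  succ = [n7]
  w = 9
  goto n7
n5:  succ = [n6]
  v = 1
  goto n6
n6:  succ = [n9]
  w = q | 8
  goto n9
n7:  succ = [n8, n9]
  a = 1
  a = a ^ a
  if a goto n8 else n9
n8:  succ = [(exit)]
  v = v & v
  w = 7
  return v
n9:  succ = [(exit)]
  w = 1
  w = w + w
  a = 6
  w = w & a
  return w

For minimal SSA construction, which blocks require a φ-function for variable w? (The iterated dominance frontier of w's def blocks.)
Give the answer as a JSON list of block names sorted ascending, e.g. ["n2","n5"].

idom tree: n1←n0 n2←n1 n3←n0 n4←n0 n5←n3 n6←n5 n7←n0 n8←n7 n9←n0
Dom at joins:
  n4: preds {n1,n3}: {n0,n1} ∩ {n0,n3} = {n0}; idom=n0
  n7: preds {n2,n4}: {n0,n1,n2} ∩ {n0,n4} = {n0}; idom=n0
  n9: preds {n6,n7}: {n0,n3,n5,n6} ∩ {n0,n7} = {n0}; idom=n0

Frontier:
  join n4 pred n1: n1 stop@n0
  join n4 pred n3: n3 stop@n0
  join n7 pred n2: n2→n1 stop@n0
  join n7 pred n4: n4 stop@n0
  join n9 pred n6: n6→n5→n3 stop@n0
  join n9 pred n7: n7 stop@n0
  n0: DF=∅
  n1: DF={n4,n7}
  n2: DF={n7}
  n3: DF={n4,n9}
  n4: DF={n7}
  n5: DF={n9}
  n6: DF={n9}
  n7: DF={n9}
  n8: DF=∅
  n9: DF=∅

φ for w: defs {n4,n6,n8,n9}
  DF⁺ = {n7,n9}

Answer: ["n7", "n9"]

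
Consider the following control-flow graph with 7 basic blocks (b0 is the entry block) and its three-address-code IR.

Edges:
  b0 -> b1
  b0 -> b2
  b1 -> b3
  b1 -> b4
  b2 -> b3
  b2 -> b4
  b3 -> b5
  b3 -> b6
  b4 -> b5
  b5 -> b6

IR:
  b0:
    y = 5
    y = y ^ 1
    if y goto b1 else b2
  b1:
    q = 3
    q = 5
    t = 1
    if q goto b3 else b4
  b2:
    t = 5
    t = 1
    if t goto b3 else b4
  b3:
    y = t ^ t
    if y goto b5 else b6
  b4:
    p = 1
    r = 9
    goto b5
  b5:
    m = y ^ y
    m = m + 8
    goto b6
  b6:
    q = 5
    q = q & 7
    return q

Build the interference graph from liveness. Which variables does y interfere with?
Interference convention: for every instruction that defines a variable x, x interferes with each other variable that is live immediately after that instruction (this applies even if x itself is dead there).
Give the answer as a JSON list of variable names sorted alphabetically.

def/use:
  b0: {y} / ∅
  b1: {q,t} / ∅
  b2: {t} / ∅
  b3: {y} / {t}
  b4: {p,r} / ∅
  b5: {m} / {y}
  b6: {q} / ∅

Liveness:
  b0 li=∅ lo={y}
  b1 li={y} lo={t,y}
  b2 li={y} lo={t,y}
  b3 li={t} lo={y}
  b4 li={y} lo={y}
  b5 li={y} lo=∅
  b6 li=∅ lo=∅

Interference:
  m — ∅
  p — {y}
  q — {t,y}
  r — {y}
  t — {q,y}
  y — {p,q,r,t}

N(y) = ["p", "q", "r", "t"]

Answer: ["p", "q", "r", "t"]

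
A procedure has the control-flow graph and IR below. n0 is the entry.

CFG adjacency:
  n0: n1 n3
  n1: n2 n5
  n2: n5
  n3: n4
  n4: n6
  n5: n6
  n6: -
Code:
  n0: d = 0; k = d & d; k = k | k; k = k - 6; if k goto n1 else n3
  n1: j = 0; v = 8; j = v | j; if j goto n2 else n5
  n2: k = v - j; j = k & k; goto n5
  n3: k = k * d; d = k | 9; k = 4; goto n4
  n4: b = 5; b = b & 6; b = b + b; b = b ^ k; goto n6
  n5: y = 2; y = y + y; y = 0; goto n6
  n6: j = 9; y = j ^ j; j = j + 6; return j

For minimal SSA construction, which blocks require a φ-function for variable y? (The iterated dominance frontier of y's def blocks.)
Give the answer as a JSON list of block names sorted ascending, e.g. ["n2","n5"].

idom tree: n1←n0 n2←n1 n3←n0 n4←n3 n5←n1 n6←n0
Dom∩ at merges:
  n5: preds {n1,n2}: {n0,n1} ∩ {n0,n1,n2} = {n0,n1}; idom=n1
  n6: preds {n4,n5}: {n0,n3,n4} ∩ {n0,n1,n5} = {n0}; idom=n0

Frontier:
  join n5 pred n1: · stop@n1
  join n5 pred n2: n2 stop@n1
  join n6 pred n4: n4→n3 stop@n0
  join n6 pred n5: n5→n1 stop@n0
  n0: DF=∅
  n1: DF={n6}
  n2: DF={n5}
  n3: DF={n6}
  n4: DF={n6}
  n5: DF={n6}
  n6: DF=∅

φ for y: defs {n5,n6}
  DF⁺ = {n6}

Answer: ["n6"]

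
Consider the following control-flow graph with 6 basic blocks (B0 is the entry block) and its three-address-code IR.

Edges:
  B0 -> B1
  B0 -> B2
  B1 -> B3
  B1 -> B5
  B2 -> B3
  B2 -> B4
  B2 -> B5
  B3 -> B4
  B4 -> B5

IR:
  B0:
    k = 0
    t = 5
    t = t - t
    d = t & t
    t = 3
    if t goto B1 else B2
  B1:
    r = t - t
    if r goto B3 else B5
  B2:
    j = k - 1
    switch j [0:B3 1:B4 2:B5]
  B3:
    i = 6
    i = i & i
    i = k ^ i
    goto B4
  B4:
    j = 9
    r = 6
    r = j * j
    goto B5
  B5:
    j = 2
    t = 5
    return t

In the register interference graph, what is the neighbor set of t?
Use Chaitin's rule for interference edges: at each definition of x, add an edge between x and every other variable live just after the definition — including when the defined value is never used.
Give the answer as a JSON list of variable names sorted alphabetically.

Per-block:
  B0: def={d,k,t} ue=∅
  B1: def={r} ue={t}
  B2: def={j} ue={k}
  B3: def={i} ue={k}
  B4: def={j,r} ue=∅
  B5: def={j,t} ue=∅

Liveness:
  B0 li=∅ lo={k,t}
  B1 li={k,t} lo={k}
  B2 li={k} lo={k}
  B3 li={k} lo=∅
  B4 li=∅ lo=∅
  B5 li=∅ lo=∅

Interference:
  d: {k}
  i: {k}
  j: {k,r}
  k: {d,i,j,r,t}
  r: {j,k}
  t: {k}

N(t) = ["k"]

Answer: ["k"]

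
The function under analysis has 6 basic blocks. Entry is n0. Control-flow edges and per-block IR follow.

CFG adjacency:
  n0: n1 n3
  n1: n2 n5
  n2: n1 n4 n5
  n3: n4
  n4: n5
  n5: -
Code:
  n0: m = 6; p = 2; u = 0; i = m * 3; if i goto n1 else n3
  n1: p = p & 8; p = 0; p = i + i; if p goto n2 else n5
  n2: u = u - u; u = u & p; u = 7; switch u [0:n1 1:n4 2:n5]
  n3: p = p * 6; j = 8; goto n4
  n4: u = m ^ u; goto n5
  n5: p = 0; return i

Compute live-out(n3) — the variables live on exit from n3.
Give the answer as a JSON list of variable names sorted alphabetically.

Answer: ["i", "m", "u"]

Derivation:
def/use:
  n0: {i,m,p,u} / ∅
  n1: {p} / {i,p}
  n2: {u} / {p,u}
  n3: {j,p} / {p}
  n4: {u} / {m,u}
  n5: {p} / {i}

Liveness:
  n0 li=∅ lo={i,m,p,u}
  n1 li={i,m,p,u} lo={i,m,p,u}
  n2 li={i,m,p,u} lo={i,m,p,u}
  n3 li={i,m,p,u} lo={i,m,u}
  n4 li={i,m,u} lo={i}
  n5 li={i} lo=∅

live-out(n3) = ["i", "m", "u"]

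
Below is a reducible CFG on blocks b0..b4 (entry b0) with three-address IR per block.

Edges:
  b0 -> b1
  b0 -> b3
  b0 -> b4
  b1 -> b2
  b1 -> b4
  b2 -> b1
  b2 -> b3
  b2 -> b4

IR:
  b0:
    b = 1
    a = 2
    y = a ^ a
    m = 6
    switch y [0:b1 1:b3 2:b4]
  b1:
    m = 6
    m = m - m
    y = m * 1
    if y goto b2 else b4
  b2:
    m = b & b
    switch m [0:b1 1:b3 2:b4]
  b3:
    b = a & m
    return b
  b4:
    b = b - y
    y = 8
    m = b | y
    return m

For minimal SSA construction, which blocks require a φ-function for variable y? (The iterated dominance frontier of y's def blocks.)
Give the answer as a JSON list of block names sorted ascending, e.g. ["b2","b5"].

Answer: ["b1", "b3", "b4"]

Analysis:
idom tree: b1←b0 b2←b1 b3←b0 b4←b0
Join-block Dom:
  b1: preds {b0,b2}: {b0} ∩ {b0,b1,b2} = {b0}; idom=b0
  b3: preds {b0,b2}: {b0} ∩ {b0,b1,b2} = {b0}; idom=b0
  b4: preds {b0,b1,b2}: {b0} ∩ {b0,b1} ∩ {b0,b1,b2} = {b0}; idom=b0

Frontier:
  join b1 pred b0: · stop@b0
  join b1 pred b2: b2→b1 stop@b0
  join b3 pred b0: · stop@b0
  join b3 pred b2: b2→b1 stop@b0
  join b4 pred b0: · stop@b0
  join b4 pred b1: b1 stop@b0
  join b4 pred b2: b2→b1 stop@b0
  b0 → ∅
  b1 → {b1,b3,b4}
  b2 → {b1,b3,b4}
  b3 → ∅
  b4 → ∅

φ for y: defs {b0,b1,b4}
  DF⁺ = {b1,b3,b4}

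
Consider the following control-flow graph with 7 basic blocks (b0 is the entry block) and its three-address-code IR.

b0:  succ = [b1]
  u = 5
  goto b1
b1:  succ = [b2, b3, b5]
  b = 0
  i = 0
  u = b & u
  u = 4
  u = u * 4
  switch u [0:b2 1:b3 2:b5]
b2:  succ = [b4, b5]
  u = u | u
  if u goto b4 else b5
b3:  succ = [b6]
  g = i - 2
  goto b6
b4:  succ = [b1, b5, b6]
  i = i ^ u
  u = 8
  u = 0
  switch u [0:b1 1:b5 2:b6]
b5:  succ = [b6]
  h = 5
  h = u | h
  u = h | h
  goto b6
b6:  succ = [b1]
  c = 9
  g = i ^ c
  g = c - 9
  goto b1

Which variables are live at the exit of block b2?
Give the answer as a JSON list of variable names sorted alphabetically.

Answer: ["i", "u"]

Working:
def/use:
  b0 def {u} use ∅
  b1 def {b,i,u} use {u}
  b2 def {u} use {u}
  b3 def {g} use {i}
  b4 def {i,u} use {i,u}
  b5 def {h,u} use {u}
  b6 def {c,g} use {i}

Backward fixpoint:
  b0: in=∅ out={u}
  b1: in={u} out={i,u}
  b2: in={i,u} out={i,u}
  b3: in={i,u} out={i,u}
  b4: in={i,u} out={i,u}
  b5: in={i,u} out={i,u}
  b6: in={i,u} out={u}

live-out(b2) = ["i", "u"]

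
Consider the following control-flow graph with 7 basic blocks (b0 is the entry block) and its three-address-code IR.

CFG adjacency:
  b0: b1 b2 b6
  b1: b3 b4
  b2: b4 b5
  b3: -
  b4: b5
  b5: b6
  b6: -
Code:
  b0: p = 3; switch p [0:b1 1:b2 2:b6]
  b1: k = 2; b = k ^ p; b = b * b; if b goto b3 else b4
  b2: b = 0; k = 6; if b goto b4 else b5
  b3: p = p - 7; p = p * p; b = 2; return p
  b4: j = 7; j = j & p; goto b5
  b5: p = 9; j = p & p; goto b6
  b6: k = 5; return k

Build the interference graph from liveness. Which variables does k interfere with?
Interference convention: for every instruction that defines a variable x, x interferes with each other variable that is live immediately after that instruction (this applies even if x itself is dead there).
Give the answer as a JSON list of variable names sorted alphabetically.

Per-block:
  b0: {p} / ∅
  b1: {b,k} / {p}
  b2: {b,k} / ∅
  b3: {b,p} / {p}
  b4: {j} / {p}
  b5: {j,p} / ∅
  b6: {k} / ∅

Live sets:
  live b0: ∅→{p}
  live b1: {p}→{p}
  live b2: {p}→{p}
  live b3: {p}→∅
  live b4: {p}→∅
  live b5: ∅→∅
  live b6: ∅→∅

Interfere edges:
  b — {k,p}
  j — {p}
  k — {b,p}
  p — {b,j,k}

N(k) = ["b", "p"]

Answer: ["b", "p"]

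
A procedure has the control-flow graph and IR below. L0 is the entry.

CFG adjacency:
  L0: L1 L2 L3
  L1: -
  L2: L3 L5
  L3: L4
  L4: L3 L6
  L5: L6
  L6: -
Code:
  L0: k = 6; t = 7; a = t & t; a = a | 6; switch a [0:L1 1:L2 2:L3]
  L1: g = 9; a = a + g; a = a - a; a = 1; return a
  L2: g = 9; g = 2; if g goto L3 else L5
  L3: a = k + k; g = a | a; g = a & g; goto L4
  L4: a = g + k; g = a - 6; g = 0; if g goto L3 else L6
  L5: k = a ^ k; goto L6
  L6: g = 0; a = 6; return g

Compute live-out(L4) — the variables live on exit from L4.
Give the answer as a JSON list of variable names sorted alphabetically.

Answer: ["k"]

Derivation:
Block summaries:
  L0 def {a,k,t} use ∅
  L1 def {a,g} use {a}
  L2 def {g} use ∅
  L3 def {a,g} use {k}
  L4 def {a,g} use {g,k}
  L5 def {k} use {a,k}
  L6 def {a,g} use ∅

Liveness:
  L0 li=∅ lo={a,k}
  L1 li={a} lo=∅
  L2 li={a,k} lo={a,k}
  L3 li={k} lo={g,k}
  L4 li={g,k} lo={k}
  L5 li={a,k} lo=∅
  L6 li=∅ lo=∅

live-out(L4) = ["k"]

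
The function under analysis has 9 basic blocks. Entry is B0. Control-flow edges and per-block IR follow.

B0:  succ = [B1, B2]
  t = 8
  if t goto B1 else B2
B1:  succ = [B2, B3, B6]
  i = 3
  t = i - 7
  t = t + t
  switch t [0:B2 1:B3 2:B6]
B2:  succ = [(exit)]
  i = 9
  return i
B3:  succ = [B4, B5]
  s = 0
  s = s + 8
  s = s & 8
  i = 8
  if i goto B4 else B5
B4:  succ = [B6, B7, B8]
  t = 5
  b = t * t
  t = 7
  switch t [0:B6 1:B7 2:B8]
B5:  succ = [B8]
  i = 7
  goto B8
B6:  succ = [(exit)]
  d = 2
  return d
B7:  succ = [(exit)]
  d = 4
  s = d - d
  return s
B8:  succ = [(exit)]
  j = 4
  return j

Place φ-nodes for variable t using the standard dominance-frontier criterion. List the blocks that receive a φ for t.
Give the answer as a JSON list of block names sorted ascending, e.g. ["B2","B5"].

Answer: ["B2", "B6", "B8"]

Derivation:
idom tree: B1←B0 B2←B0 B3←B1 B4←B3 B5←B3 B6←B1 B7←B4 B8←B3
Dom∩ at merges:
  B2: preds {B0,B1}: {B0} ∩ {B0,B1} = {B0}; idom=B0
  B6: preds {B1,B4}: {B0,B1} ∩ {B0,B1,B3,B4} = {B0,B1}; idom=B1
  B8: preds {B4,B5}: {B0,B1,B3,B4} ∩ {B0,B1,B3,B5} = {B0,B1,B3}; idom=B3

DF walk-up:
  join B2 pred B0: · stop@B0
  join B2 pred B1: B1 stop@B0
  join B6 pred B1: · stop@B1
  join B6 pred B4: B4→B3 stop@B1
  join B8 pred B4: B4 stop@B3
  join B8 pred B5: B5 stop@B3
  B0: DF=∅
  B1: DF={B2}
  B2: DF=∅
  B3: DF={B6}
  B4: DF={B6,B8}
  B5: DF={B8}
  B6: DF=∅
  B7: DF=∅
  B8: DF=∅

φ for t: defs {B0,B1,B4}
  DF⁺ = {B2,B6,B8}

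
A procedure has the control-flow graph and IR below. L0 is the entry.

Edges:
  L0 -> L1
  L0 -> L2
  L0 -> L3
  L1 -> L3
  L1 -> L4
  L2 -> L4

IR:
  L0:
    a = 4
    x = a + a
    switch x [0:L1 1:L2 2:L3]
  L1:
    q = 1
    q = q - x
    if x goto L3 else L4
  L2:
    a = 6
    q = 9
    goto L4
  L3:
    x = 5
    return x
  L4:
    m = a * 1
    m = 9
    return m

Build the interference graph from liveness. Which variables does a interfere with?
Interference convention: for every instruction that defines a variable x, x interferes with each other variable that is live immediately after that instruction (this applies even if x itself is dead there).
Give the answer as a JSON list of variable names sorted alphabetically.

Per-block:
  L0: {a,x} / ∅
  L1: {q} / {x}
  L2: {a,q} / ∅
  L3: {x} / ∅
  L4: {m} / {a}

Live sets:
  L0 li=∅ lo={a,x}
  L1 li={a,x} lo={a}
  L2 li=∅ lo={a}
  L3 li=∅ lo=∅
  L4 li={a} lo=∅

Interference:
  a — {q,x}
  m — ∅
  q — {a,x}
  x — {a,q}

N(a) = ["q", "x"]

Answer: ["q", "x"]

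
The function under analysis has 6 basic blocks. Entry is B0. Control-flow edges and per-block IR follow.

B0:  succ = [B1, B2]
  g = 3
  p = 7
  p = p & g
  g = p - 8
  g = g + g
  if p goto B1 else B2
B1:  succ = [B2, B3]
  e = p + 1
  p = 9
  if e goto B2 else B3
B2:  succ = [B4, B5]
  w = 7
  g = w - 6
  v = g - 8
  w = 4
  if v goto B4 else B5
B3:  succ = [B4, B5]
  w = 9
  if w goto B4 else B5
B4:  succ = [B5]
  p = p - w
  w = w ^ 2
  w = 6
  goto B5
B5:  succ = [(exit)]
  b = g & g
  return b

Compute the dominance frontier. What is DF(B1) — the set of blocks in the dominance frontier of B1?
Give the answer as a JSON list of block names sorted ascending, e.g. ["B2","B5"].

idom tree: B1←B0 B2←B0 B3←B1 B4←B0 B5←B0
Dom at joins:
  B2: preds {B0,B1}: {B0} ∩ {B0,B1} = {B0}; idom=B0
  B4: preds {B2,B3}: {B0,B2} ∩ {B0,B1,B3} = {B0}; idom=B0
  B5: preds {B2,B3,B4}: {B0,B2} ∩ {B0,B1,B3} ∩ {B0,B4} = {B0}; idom=B0

DF walk-up:
  B2←B0: walk · to B0
  B2←B1: walk B1 to B0
  B4←B2: walk B2 to B0
  B4←B3: walk B3→B1 to B0
  B5←B2: walk B2 to B0
  B5←B3: walk B3→B1 to B0
  B5←B4: walk B4 to B0
  DF(B0)=∅
  DF(B1)={B2,B4,B5}
  DF(B2)={B4,B5}
  DF(B3)={B4,B5}
  DF(B4)={B5}
  DF(B5)=∅

DF(B1) = ["B2", "B4", "B5"]

Answer: ["B2", "B4", "B5"]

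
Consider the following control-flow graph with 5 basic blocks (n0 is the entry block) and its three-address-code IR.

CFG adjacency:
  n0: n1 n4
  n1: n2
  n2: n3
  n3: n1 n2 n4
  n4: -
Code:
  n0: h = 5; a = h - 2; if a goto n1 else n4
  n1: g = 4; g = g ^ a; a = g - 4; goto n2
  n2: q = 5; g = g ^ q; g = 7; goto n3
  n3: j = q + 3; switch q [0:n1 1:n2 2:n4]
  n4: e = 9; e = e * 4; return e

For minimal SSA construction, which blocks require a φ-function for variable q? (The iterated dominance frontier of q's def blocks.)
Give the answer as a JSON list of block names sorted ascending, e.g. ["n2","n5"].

idom tree: n1←n0 n2←n1 n3←n2 n4←n0
Join-block Dom:
  n1: preds {n0,n3}: {n0} ∩ {n0,n1,n2,n3} = {n0}; idom=n0
  n2: preds {n1,n3}: {n0,n1} ∩ {n0,n1,n2,n3} = {n0,n1}; idom=n1
  n4: preds {n0,n3}: {n0} ∩ {n0,n1,n2,n3} = {n0}; idom=n0

DF walk-up:
  n1←n0: walk · to n0
  n1←n3: walk n3→n2→n1 to n0
  n2←n1: walk · to n1
  n2←n3: walk n3→n2 to n1
  n4←n0: walk · to n0
  n4←n3: walk n3→n2→n1 to n0
  n0 → ∅
  n1 → {n1,n4}
  n2 → {n1,n2,n4}
  n3 → {n1,n2,n4}
  n4 → ∅

φ for q: defs {n2}
  DF⁺ = {n1,n2,n4}

Answer: ["n1", "n2", "n4"]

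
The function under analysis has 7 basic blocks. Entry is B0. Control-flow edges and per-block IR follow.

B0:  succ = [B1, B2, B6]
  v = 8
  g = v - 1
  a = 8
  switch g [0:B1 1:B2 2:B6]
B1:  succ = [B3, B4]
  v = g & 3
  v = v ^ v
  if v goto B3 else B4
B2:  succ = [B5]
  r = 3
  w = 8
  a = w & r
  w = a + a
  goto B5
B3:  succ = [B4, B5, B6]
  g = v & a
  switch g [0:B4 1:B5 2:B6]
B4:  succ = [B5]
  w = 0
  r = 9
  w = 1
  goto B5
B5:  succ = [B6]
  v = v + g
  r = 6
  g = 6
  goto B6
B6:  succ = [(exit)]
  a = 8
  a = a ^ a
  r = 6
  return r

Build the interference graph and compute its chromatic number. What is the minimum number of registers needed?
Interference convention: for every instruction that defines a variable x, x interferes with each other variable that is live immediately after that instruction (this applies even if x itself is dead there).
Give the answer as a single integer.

Answer: 4

Analysis:
Block summaries:
  B0: def={a,g,v} ue=∅
  B1: def={v} ue={g}
  B2: def={a,r,w} ue=∅
  B3: def={g} ue={a,v}
  B4: def={r,w} ue=∅
  B5: def={g,r,v} ue={g,v}
  B6: def={a,r} ue=∅

Liveness:
  live B0: ∅→{a,g,v}
  live B1: {a,g}→{a,g,v}
  live B2: {g,v}→{g,v}
  live B3: {a,v}→{g,v}
  live B4: {g,v}→{g,v}
  live B5: {g,v}→∅
  live B6: ∅→∅

Interfere edges:
  a↔{g,v}
  g↔{a,r,v,w}
  r↔{g,v,w}
  v↔{a,g,r,w}
  w↔{g,r,v}

Colouring:
  clique {g,r,v,w} ⇒ need ≥ 4
  4-colouring: c0={g}  c1={v}  c2={a,r}  c3={w}
  χ = 4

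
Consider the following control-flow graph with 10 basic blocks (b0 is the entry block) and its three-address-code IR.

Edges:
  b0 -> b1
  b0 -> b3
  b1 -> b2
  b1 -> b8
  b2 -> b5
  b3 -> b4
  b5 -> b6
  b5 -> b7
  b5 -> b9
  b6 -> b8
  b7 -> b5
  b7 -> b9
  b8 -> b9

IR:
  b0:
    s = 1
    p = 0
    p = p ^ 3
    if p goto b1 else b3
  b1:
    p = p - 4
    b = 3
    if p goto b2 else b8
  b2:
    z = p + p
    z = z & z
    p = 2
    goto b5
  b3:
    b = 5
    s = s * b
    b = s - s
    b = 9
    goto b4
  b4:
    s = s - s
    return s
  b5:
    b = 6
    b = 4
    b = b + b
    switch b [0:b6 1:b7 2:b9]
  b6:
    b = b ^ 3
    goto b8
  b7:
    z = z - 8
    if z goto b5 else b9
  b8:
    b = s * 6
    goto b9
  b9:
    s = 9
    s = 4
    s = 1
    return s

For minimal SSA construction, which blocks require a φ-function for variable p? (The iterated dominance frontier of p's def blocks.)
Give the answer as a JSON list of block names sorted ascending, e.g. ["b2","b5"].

idom tree: b1←b0 b2←b1 b3←b0 b4←b3 b5←b2 b6←b5 b7←b5 b8←b1 b9←b1
Dom at joins:
  b5: preds {b2,b7}: {b0,b1,b2} ∩ {b0,b1,b2,b5,b7} = {b0,b1,b2}; idom=b2
  b8: preds {b1,b6}: {b0,b1} ∩ {b0,b1,b2,b5,b6} = {b0,b1}; idom=b1
  b9: preds {b5,b7,b8}: {b0,b1,b2,b5} ∩ {b0,b1,b2,b5,b7} ∩ {b0,b1,b8} = {b0,b1}; idom=b1

Frontier:
  join b5 pred b2: · stop@b2
  join b5 pred b7: b7→b5 stop@b2
  join b8 pred b1: · stop@b1
  join b8 pred b6: b6→b5→b2 stop@b1
  join b9 pred b5: b5→b2 stop@b1
  join b9 pred b7: b7→b5→b2 stop@b1
  join b9 pred b8: b8 stop@b1
  DF(b0)=∅
  DF(b1)=∅
  DF(b2)={b8,b9}
  DF(b3)=∅
  DF(b4)=∅
  DF(b5)={b5,b8,b9}
  DF(b6)={b8}
  DF(b7)={b5,b9}
  DF(b8)={b9}
  DF(b9)=∅

φ for p: defs {b0,b1,b2}
  DF⁺ = {b8,b9}

Answer: ["b8", "b9"]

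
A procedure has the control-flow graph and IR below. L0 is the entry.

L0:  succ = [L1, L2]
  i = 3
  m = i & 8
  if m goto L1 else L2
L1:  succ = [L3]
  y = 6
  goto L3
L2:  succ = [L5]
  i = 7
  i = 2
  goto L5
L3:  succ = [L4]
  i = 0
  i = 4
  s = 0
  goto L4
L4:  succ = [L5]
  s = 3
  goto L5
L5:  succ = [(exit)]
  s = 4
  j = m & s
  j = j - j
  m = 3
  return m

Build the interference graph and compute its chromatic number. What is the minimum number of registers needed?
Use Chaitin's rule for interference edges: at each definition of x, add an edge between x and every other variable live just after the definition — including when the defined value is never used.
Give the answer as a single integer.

def/use:
  L0: {i,m} / ∅
  L1: {y} / ∅
  L2: {i} / ∅
  L3: {i,s} / ∅
  L4: {s} / ∅
  L5: {j,m,s} / {m}

Live sets:
  L0: in=∅ out={m}
  L1: in={m} out={m}
  L2: in={m} out={m}
  L3: in={m} out={m}
  L4: in={m} out={m}
  L5: in={m} out=∅

Interference:
  i: {m}
  j: ∅
  m: {i,s,y}
  s: {m}
  y: {m}

Chromatic number:
  clique {i,m} ⇒ need ≥ 2
  2-colouring: r0={j,m}  r1={i,s,y}
  χ = 2

Answer: 2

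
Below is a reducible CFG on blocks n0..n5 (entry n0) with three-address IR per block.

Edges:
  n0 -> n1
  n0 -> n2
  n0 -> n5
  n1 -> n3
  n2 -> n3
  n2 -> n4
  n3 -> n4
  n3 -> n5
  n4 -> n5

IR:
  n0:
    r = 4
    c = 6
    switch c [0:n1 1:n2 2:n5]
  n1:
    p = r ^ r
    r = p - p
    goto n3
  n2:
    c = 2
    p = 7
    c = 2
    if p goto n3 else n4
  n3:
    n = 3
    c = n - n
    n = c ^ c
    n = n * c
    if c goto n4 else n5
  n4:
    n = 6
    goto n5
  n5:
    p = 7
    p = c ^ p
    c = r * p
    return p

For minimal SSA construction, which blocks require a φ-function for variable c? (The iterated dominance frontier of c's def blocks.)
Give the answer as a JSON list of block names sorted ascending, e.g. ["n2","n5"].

idom tree: n1←n0 n2←n0 n3←n0 n4←n0 n5←n0
Join-block Dom:
  n3: preds {n1,n2}: {n0,n1} ∩ {n0,n2} = {n0}; idom=n0
  n4: preds {n2,n3}: {n0,n2} ∩ {n0,n3} = {n0}; idom=n0
  n5: preds {n0,n3,n4}: {n0} ∩ {n0,n3} ∩ {n0,n4} = {n0}; idom=n0

DF derivation:
  n3←n1: walk n1 to n0
  n3←n2: walk n2 to n0
  n4←n2: walk n2 to n0
  n4←n3: walk n3 to n0
  n5←n0: walk · to n0
  n5←n3: walk n3 to n0
  n5←n4: walk n4 to n0
  n0 → ∅
  n1 → {n3}
  n2 → {n3,n4}
  n3 → {n4,n5}
  n4 → {n5}
  n5 → ∅

φ for c: defs {n0,n2,n3,n5}
  DF⁺ = {n3,n4,n5}

Answer: ["n3", "n4", "n5"]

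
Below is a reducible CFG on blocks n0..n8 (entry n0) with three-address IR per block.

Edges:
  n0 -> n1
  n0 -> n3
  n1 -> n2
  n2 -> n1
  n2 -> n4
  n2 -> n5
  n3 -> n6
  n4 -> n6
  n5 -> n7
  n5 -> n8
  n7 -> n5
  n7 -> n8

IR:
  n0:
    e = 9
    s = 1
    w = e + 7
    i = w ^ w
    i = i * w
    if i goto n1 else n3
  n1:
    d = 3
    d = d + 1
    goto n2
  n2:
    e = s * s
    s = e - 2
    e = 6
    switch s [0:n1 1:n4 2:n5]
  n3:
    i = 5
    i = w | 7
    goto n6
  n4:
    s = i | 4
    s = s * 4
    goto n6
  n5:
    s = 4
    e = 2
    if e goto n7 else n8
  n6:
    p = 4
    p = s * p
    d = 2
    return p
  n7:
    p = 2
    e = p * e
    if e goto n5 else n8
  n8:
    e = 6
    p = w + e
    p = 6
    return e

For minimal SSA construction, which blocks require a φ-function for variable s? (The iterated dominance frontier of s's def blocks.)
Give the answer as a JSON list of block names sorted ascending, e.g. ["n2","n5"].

idom tree: n1←n0 n2←n1 n3←n0 n4←n2 n5←n2 n6←n0 n7←n5 n8←n5
Dom∩ at merges:
  n1: preds {n0,n2}: {n0} ∩ {n0,n1,n2} = {n0}; idom=n0
  n5: preds {n2,n7}: {n0,n1,n2} ∩ {n0,n1,n2,n5,n7} = {n0,n1,n2}; idom=n2
  n6: preds {n3,n4}: {n0,n3} ∩ {n0,n1,n2,n4} = {n0}; idom=n0
  n8: preds {n5,n7}: {n0,n1,n2,n5} ∩ {n0,n1,n2,n5,n7} = {n0,n1,n2,n5}; idom=n5

DF walk-up:
  join n1 pred n0: · stop@n0
  join n1 pred n2: n2→n1 stop@n0
  join n5 pred n2: · stop@n2
  join n5 pred n7: n7→n5 stop@n2
  join n6 pred n3: n3 stop@n0
  join n6 pred n4: n4→n2→n1 stop@n0
  join n8 pred n5: · stop@n5
  join n8 pred n7: n7 stop@n5
  n0 → ∅
  n1 → {n1,n6}
  n2 → {n1,n6}
  n3 → {n6}
  n4 → {n6}
  n5 → {n5}
  n6 → ∅
  n7 → {n5,n8}
  n8 → ∅

φ for s: defs {n0,n2,n4,n5}
  DF⁺ = {n1,n5,n6}

Answer: ["n1", "n5", "n6"]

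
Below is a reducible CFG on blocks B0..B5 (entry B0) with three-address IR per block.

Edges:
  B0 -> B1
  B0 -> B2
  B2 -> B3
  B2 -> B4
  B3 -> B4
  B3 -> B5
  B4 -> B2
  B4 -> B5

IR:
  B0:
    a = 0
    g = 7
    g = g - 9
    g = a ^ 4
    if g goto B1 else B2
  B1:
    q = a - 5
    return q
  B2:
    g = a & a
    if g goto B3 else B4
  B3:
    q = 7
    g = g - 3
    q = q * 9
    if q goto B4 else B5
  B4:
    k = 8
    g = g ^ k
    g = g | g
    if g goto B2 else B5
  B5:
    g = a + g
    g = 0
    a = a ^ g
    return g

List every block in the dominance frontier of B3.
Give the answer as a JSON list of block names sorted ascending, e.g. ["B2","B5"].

Answer: ["B4", "B5"]

Working:
idom tree: B1←B0 B2←B0 B3←B2 B4←B2 B5←B2
Dom at joins:
  B2: preds {B0,B4}: {B0} ∩ {B0,B2,B4} = {B0}; idom=B0
  B4: preds {B2,B3}: {B0,B2} ∩ {B0,B2,B3} = {B0,B2}; idom=B2
  B5: preds {B3,B4}: {B0,B2,B3} ∩ {B0,B2,B4} = {B0,B2}; idom=B2

DF derivation:
  join B2 pred B0: · stop@B0
  join B2 pred B4: B4→B2 stop@B0
  join B4 pred B2: · stop@B2
  join B4 pred B3: B3 stop@B2
  join B5 pred B3: B3 stop@B2
  join B5 pred B4: B4 stop@B2
  B0: DF=∅
  B1: DF=∅
  B2: DF={B2}
  B3: DF={B4,B5}
  B4: DF={B2,B5}
  B5: DF=∅

DF(B3) = ["B4", "B5"]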